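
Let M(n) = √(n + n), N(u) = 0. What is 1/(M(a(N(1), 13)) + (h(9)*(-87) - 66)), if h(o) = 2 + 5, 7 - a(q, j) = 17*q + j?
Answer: -225/151879 - 2*I*√3/455637 ≈ -0.0014814 - 7.6028e-6*I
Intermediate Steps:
a(q, j) = 7 - j - 17*q (a(q, j) = 7 - (17*q + j) = 7 - (j + 17*q) = 7 + (-j - 17*q) = 7 - j - 17*q)
h(o) = 7
M(n) = √2*√n (M(n) = √(2*n) = √2*√n)
1/(M(a(N(1), 13)) + (h(9)*(-87) - 66)) = 1/(√2*√(7 - 1*13 - 17*0) + (7*(-87) - 66)) = 1/(√2*√(7 - 13 + 0) + (-609 - 66)) = 1/(√2*√(-6) - 675) = 1/(√2*(I*√6) - 675) = 1/(2*I*√3 - 675) = 1/(-675 + 2*I*√3)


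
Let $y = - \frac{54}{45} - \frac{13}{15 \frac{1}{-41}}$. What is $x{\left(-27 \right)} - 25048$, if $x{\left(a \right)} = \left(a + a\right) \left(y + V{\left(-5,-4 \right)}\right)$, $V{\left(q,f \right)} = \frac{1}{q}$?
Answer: $- \frac{134456}{5} \approx -26891.0$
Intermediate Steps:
$y = \frac{103}{3}$ ($y = \left(-54\right) \frac{1}{45} - \frac{13}{15 \left(- \frac{1}{41}\right)} = - \frac{6}{5} - \frac{13}{- \frac{15}{41}} = - \frac{6}{5} - - \frac{533}{15} = - \frac{6}{5} + \frac{533}{15} = \frac{103}{3} \approx 34.333$)
$x{\left(a \right)} = \frac{1024 a}{15}$ ($x{\left(a \right)} = \left(a + a\right) \left(\frac{103}{3} + \frac{1}{-5}\right) = 2 a \left(\frac{103}{3} - \frac{1}{5}\right) = 2 a \frac{512}{15} = \frac{1024 a}{15}$)
$x{\left(-27 \right)} - 25048 = \frac{1024}{15} \left(-27\right) - 25048 = - \frac{9216}{5} - 25048 = - \frac{134456}{5}$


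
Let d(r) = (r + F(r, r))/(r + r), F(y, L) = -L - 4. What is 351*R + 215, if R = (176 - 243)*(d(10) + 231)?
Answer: -27137543/5 ≈ -5.4275e+6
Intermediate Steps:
F(y, L) = -4 - L
d(r) = -2/r (d(r) = (r + (-4 - r))/(r + r) = -4*1/(2*r) = -2/r)
R = -77318/5 (R = (176 - 243)*(-2/10 + 231) = -67*(-2*⅒ + 231) = -67*(-⅕ + 231) = -67*1154/5 = -77318/5 ≈ -15464.)
351*R + 215 = 351*(-77318/5) + 215 = -27138618/5 + 215 = -27137543/5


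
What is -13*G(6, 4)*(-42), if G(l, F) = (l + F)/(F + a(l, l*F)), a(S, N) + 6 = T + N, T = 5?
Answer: 1820/9 ≈ 202.22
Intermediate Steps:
a(S, N) = -1 + N (a(S, N) = -6 + (5 + N) = -1 + N)
G(l, F) = (F + l)/(-1 + F + F*l) (G(l, F) = (l + F)/(F + (-1 + l*F)) = (F + l)/(F + (-1 + F*l)) = (F + l)/(-1 + F + F*l))
-13*G(6, 4)*(-42) = -13*(4 + 6)/(-1 + 4 + 4*6)*(-42) = -13*10/(-1 + 4 + 24)*(-42) = -13*10/27*(-42) = -130/27*(-42) = 1820/9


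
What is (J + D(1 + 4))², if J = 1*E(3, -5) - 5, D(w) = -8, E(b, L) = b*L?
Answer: 784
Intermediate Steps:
E(b, L) = L*b
J = -20 (J = 1*(-5*3) - 5 = 1*(-15) - 5 = -15 - 5 = -20)
(J + D(1 + 4))² = (-20 - 8)² = (-28)² = 784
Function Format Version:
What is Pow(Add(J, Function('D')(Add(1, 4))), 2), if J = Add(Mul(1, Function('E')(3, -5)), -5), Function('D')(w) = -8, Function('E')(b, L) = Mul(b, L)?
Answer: 784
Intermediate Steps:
Function('E')(b, L) = Mul(L, b)
J = -20 (J = Add(Mul(1, Mul(-5, 3)), -5) = Add(Mul(1, -15), -5) = Add(-15, -5) = -20)
Pow(Add(J, Function('D')(Add(1, 4))), 2) = Pow(Add(-20, -8), 2) = Pow(-28, 2) = 784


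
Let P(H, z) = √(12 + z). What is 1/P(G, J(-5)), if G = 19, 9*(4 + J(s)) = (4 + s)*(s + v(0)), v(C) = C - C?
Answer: 3*√77/77 ≈ 0.34188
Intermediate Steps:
v(C) = 0
J(s) = -4 + s*(4 + s)/9 (J(s) = -4 + ((4 + s)*(s + 0))/9 = -4 + ((4 + s)*s)/9 = -4 + (s*(4 + s))/9 = -4 + s*(4 + s)/9)
1/P(G, J(-5)) = 1/(√(12 + (-4 + (⅑)*(-5)² + (4/9)*(-5)))) = 1/(√(12 + (-4 + (⅑)*25 - 20/9))) = 1/(√(12 + (-4 + 25/9 - 20/9))) = 1/(√(12 - 31/9)) = 1/(√(77/9)) = 1/(√77/3) = 3*√77/77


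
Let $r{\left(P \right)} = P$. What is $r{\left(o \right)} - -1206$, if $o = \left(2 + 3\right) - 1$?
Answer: $1210$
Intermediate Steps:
$o = 4$ ($o = 5 - 1 = 4$)
$r{\left(o \right)} - -1206 = 4 - -1206 = 4 + 1206 = 1210$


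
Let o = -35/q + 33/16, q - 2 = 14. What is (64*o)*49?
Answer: -392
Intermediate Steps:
q = 16 (q = 2 + 14 = 16)
o = -⅛ (o = -35/16 + 33/16 = -⅛ ≈ -0.12500)
(64*o)*49 = (64*(-⅛))*49 = -8*49 = -392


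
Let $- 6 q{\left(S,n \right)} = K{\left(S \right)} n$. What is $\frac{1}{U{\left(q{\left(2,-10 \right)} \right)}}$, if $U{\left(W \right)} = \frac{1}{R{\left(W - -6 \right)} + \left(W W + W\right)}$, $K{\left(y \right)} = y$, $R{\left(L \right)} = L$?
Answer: $\frac{214}{9} \approx 23.778$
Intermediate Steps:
$q{\left(S,n \right)} = - \frac{S n}{6}$
$U{\left(W \right)} = \frac{1}{6 + W^{2} + 2 W}$ ($U{\left(W \right)} = \frac{1}{\left(W - -6\right) + \left(W W + W\right)} = \frac{1}{\left(W + 6\right) + \left(W^{2} + W\right)} = \frac{1}{\left(6 + W\right) + \left(W + W^{2}\right)} = \frac{1}{6 + W^{2} + 2 W}$)
$\frac{1}{U{\left(q{\left(2,-10 \right)} \right)}} = \frac{1}{\frac{1}{6 + \left(\left(- \frac{1}{6}\right) 2 \left(-10\right)\right)^{2} + 2 \left(\left(- \frac{1}{6}\right) 2 \left(-10\right)\right)}} = \frac{1}{\frac{1}{6 + \left(\frac{10}{3}\right)^{2} + 2 \cdot \frac{10}{3}}} = \frac{1}{\frac{1}{6 + \frac{100}{9} + \frac{20}{3}}} = \frac{1}{\frac{1}{\frac{214}{9}}} = \frac{1}{\frac{9}{214}} = \frac{214}{9}$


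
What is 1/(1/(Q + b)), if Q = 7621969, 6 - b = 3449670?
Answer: 4172305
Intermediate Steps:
b = -3449664 (b = 6 - 1*3449670 = 6 - 3449670 = -3449664)
1/(1/(Q + b)) = 1/(1/(7621969 - 3449664)) = 1/(1/4172305) = 4172305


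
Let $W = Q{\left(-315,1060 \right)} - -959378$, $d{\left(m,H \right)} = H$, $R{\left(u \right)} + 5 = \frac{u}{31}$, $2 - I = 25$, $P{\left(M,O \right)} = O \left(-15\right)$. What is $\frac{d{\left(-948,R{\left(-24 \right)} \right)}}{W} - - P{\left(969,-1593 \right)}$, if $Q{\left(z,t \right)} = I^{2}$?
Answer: $\frac{711046310536}{29757117} \approx 23895.0$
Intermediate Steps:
$P{\left(M,O \right)} = - 15 O$
$I = -23$ ($I = 2 - 25 = -23$)
$R{\left(u \right)} = -5 + \frac{u}{31}$
$Q{\left(z,t \right)} = 529$ ($Q{\left(z,t \right)} = \left(-23\right)^{2} = 529$)
$W = 959907$ ($W = 529 - -959378 = 529 + 959378 = 959907$)
$\frac{d{\left(-948,R{\left(-24 \right)} \right)}}{W} - - P{\left(969,-1593 \right)} = \frac{-5 + \frac{1}{31} \left(-24\right)}{959907} - - \left(-15\right) \left(-1593\right) = \left(-5 - \frac{24}{31}\right) \frac{1}{959907} - \left(-1\right) 23895 = \left(- \frac{179}{31}\right) \frac{1}{959907} - -23895 = - \frac{179}{29757117} + 23895 = \frac{711046310536}{29757117}$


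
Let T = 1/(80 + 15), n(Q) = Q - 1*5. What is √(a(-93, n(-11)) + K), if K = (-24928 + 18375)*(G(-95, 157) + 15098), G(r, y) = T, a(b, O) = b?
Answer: I*√892909637710/95 ≈ 9946.7*I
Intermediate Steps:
n(Q) = -5 + Q (n(Q) = Q - 5 = -5 + Q)
T = 1/95 ≈ 0.010526
G(r, y) = 1/95
K = -9399039983/95 (K = (-24928 + 18375)*(1/95 + 15098) = -6553*1434311/95 = -9399039983/95 ≈ -9.8937e+7)
√(a(-93, n(-11)) + K) = √(-93 - 9399039983/95) = √(-9399048818/95) = I*√892909637710/95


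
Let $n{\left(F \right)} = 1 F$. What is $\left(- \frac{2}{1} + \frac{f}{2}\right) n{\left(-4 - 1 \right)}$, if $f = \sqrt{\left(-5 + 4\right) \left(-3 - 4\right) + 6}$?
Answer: $10 - \frac{5 \sqrt{13}}{2} \approx 0.98612$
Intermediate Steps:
$n{\left(F \right)} = F$
$f = \sqrt{13}$ ($f = \sqrt{\left(-1\right) \left(-7\right) + 6} = \sqrt{7 + 6} = \sqrt{13} \approx 3.6056$)
$\left(- \frac{2}{1} + \frac{f}{2}\right) n{\left(-4 - 1 \right)} = \left(- \frac{2}{1} + \frac{\sqrt{13}}{2}\right) \left(-4 - 1\right) = \left(\left(-2\right) 1 + \sqrt{13} \cdot \frac{1}{2}\right) \left(-4 - 1\right) = \left(-2 + \frac{\sqrt{13}}{2}\right) \left(-5\right) = 10 - \frac{5 \sqrt{13}}{2}$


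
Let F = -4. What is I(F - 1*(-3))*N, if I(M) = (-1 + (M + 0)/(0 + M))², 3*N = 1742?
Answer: 0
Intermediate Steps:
N = 1742/3 (N = (⅓)*1742 = 1742/3 ≈ 580.67)
I(M) = 0 (I(M) = (-1 + M/M)² = (-1 + 1)² = 0² = 0)
I(F - 1*(-3))*N = 0*(1742/3) = 0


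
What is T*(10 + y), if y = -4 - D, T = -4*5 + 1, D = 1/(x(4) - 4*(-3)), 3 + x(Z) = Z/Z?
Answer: -1121/10 ≈ -112.10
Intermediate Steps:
x(Z) = -2 (x(Z) = -3 + Z/Z = -3 + 1 = -2)
D = 1/10 (D = 1/(-2 - 4*(-3)) = 1/(-2 + 12) = 1/10 ≈ 0.10000)
T = -19 (T = -20 + 1 = -19)
y = -41/10 (y = -4 - 1*1/10 = -4 - 1/10 = -41/10 ≈ -4.1000)
T*(10 + y) = -19*(10 - 41/10) = -19*59/10 = -1121/10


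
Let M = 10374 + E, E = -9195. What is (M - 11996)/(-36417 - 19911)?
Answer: 10817/56328 ≈ 0.19204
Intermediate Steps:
M = 1179 (M = 10374 - 9195 = 1179)
(M - 11996)/(-36417 - 19911) = (1179 - 11996)/(-36417 - 19911) = -10817/(-56328) = -10817*(-1/56328) = 10817/56328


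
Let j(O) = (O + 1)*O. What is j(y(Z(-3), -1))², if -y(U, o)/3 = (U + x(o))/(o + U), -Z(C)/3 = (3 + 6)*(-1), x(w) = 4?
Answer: 38825361/456976 ≈ 84.961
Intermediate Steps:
Z(C) = 27 (Z(C) = -3*(3 + 6)*(-1) = -27*(-1) = -3*(-9) = 27)
y(U, o) = -3*(4 + U)/(U + o) (y(U, o) = -3*(U + 4)/(o + U) = -3*(4 + U)/(U + o))
j(O) = O*(1 + O) (j(O) = (1 + O)*O = O*(1 + O))
j(y(Z(-3), -1))² = ((3*(-4 - 1*27)/(27 - 1))*(1 + 3*(-4 - 1*27)/(27 - 1)))² = ((3*(-4 - 27)/26)*(1 + 3*(-4 - 27)/26))² = ((3*(1/26)*(-31))*(1 + 3*(1/26)*(-31)))² = (-93*(1 - 93/26)/26)² = (-93/26*(-67/26))² = (6231/676)² = 38825361/456976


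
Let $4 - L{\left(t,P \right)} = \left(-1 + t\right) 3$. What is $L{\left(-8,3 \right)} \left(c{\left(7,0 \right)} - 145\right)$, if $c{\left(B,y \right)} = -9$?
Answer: $-4774$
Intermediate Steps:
$L{\left(t,P \right)} = 7 - 3 t$ ($L{\left(t,P \right)} = 4 - \left(-1 + t\right) 3 = 4 - \left(-3 + 3 t\right) = 7 - 3 t$)
$L{\left(-8,3 \right)} \left(c{\left(7,0 \right)} - 145\right) = \left(7 - -24\right) \left(-9 - 145\right) = \left(7 + 24\right) \left(-154\right) = 31 \left(-154\right) = -4774$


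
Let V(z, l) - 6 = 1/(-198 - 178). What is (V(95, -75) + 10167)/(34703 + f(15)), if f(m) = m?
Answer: 3825047/13053968 ≈ 0.29302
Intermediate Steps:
V(z, l) = 2255/376 (V(z, l) = 6 + 1/(-198 - 178) = 6 + 1/(-376) = 6 - 1/376 = 2255/376)
(V(95, -75) + 10167)/(34703 + f(15)) = (2255/376 + 10167)/(34703 + 15) = (3825047/376)/34718 = (3825047/376)*(1/34718) = 3825047/13053968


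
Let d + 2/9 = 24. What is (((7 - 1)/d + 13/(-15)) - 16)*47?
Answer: -1253302/1605 ≈ -780.87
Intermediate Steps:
d = 214/9 (d = -2/9 + 24 = 214/9 ≈ 23.778)
(((7 - 1)/d + 13/(-15)) - 16)*47 = (((7 - 1)/(214/9) + 13/(-15)) - 16)*47 = ((6*(9/214) + 13*(-1/15)) - 16)*47 = ((27/107 - 13/15) - 16)*47 = (-986/1605 - 16)*47 = -26666/1605*47 = -1253302/1605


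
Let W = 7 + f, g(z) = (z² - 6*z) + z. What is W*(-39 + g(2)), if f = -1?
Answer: -270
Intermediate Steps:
g(z) = z² - 5*z
W = 6 (W = 7 - 1 = 6)
W*(-39 + g(2)) = 6*(-39 + 2*(-5 + 2)) = 6*(-39 + 2*(-3)) = 6*(-39 - 6) = 6*(-45) = -270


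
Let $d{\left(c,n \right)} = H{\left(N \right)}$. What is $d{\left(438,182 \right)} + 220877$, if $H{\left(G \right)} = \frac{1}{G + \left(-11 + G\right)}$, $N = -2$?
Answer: $\frac{3313154}{15} \approx 2.2088 \cdot 10^{5}$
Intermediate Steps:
$H{\left(G \right)} = \frac{1}{-11 + 2 G}$
$d{\left(c,n \right)} = - \frac{1}{15}$ ($d{\left(c,n \right)} = \frac{1}{-11 + 2 \left(-2\right)} = \frac{1}{-11 - 4} = \frac{1}{-15} = - \frac{1}{15}$)
$d{\left(438,182 \right)} + 220877 = - \frac{1}{15} + 220877 = \frac{3313154}{15}$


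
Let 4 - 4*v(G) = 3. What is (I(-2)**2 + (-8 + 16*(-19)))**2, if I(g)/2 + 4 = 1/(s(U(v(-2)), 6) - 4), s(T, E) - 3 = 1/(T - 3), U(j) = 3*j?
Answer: 1432168336/28561 ≈ 50144.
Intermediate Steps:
v(G) = 1/4 (v(G) = 1 - 1/4*3 = 1 - 3/4 = 1/4)
s(T, E) = 3 + 1/(-3 + T) (s(T, E) = 3 + 1/(T - 3) = 3 + 1/(-3 + T))
I(g) = -122/13 (I(g) = -8 + 2/((-8 + 3*(3*(1/4)))/(-3 + 3*(1/4)) - 4) = -8 + 2/((-8 + 3*(3/4))/(-3 + 3/4) - 4) = -8 + 2/((-8 + 9/4)/(-9/4) - 4) = -8 + 2/(-4/9*(-23/4) - 4) = -8 + 2/(23/9 - 4) = -8 + 2/(-13/9) = -8 + 2*(-9/13) = -8 - 18/13 = -122/13)
(I(-2)**2 + (-8 + 16*(-19)))**2 = ((-122/13)**2 + (-8 + 16*(-19)))**2 = (14884/169 + (-8 - 304))**2 = (14884/169 - 312)**2 = (-37844/169)**2 = 1432168336/28561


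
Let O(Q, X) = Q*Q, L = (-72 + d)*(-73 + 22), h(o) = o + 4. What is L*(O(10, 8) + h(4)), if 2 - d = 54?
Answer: 682992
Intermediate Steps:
d = -52 (d = 2 - 1*54 = 2 - 54 = -52)
h(o) = 4 + o
L = 6324 (L = (-72 - 52)*(-73 + 22) = -124*(-51) = 6324)
O(Q, X) = Q²
L*(O(10, 8) + h(4)) = 6324*(10² + (4 + 4)) = 6324*(100 + 8) = 6324*108 = 682992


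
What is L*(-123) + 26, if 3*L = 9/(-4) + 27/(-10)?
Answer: 4579/20 ≈ 228.95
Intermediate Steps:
L = -33/20 (L = (9/(-4) + 27/(-10))/3 = (9*(-¼) + 27*(-⅒))/3 = (-9/4 - 27/10)/3 = (⅓)*(-99/20) = -33/20 ≈ -1.6500)
L*(-123) + 26 = -33/20*(-123) + 26 = 4059/20 + 26 = 4579/20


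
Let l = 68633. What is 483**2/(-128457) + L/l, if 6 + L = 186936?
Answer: 127002271/139942687 ≈ 0.90753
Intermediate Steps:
L = 186930 (L = -6 + 186936 = 186930)
483**2/(-128457) + L/l = 483**2/(-128457) + 186930/68633 = 233289*(-1/128457) + 186930*(1/68633) = -3703/2039 + 186930/68633 = 127002271/139942687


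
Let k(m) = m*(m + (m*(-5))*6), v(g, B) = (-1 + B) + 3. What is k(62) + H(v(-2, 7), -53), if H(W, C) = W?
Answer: -111467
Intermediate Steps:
v(g, B) = 2 + B
k(m) = -29*m**2 (k(m) = m*(m - 5*m*6) = m*(m - 30*m) = m*(-29*m) = -29*m**2)
k(62) + H(v(-2, 7), -53) = -29*62**2 + (2 + 7) = -29*3844 + 9 = -111476 + 9 = -111467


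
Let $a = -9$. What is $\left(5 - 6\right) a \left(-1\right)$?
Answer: $-9$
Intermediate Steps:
$\left(5 - 6\right) a \left(-1\right) = \left(5 - 6\right) \left(-9\right) \left(-1\right) = \left(-1\right) \left(-9\right) \left(-1\right) = 9 \left(-1\right) = -9$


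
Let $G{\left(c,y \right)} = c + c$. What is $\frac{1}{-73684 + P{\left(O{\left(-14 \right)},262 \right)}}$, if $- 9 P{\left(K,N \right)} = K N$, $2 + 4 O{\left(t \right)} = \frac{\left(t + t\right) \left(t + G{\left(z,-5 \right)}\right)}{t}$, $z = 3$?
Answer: $- \frac{1}{73553} \approx -1.3596 \cdot 10^{-5}$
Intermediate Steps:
$G{\left(c,y \right)} = 2 c$
$O{\left(t \right)} = \frac{5}{2} + \frac{t}{2}$ ($O{\left(t \right)} = - \frac{1}{2} + \frac{\left(t + t\right) \left(t + 2 \cdot 3\right) \frac{1}{t}}{4} = - \frac{1}{2} + \frac{2 t \left(t + 6\right) \frac{1}{t}}{4} = - \frac{1}{2} + \frac{2 t \left(6 + t\right) \frac{1}{t}}{4} = - \frac{1}{2} + \frac{12 + 2 t}{4} = - \frac{1}{2} + \left(3 + \frac{t}{2}\right) = \frac{5}{2} + \frac{t}{2}$)
$P{\left(K,N \right)} = - \frac{K N}{9}$
$\frac{1}{-73684 + P{\left(O{\left(-14 \right)},262 \right)}} = \frac{1}{-73684 - \frac{1}{9} \left(\frac{5}{2} + \frac{1}{2} \left(-14\right)\right) 262} = \frac{1}{-73684 - \frac{1}{9} \left(\frac{5}{2} - 7\right) 262} = \frac{1}{-73684 - \left(- \frac{1}{2}\right) 262} = \frac{1}{-73684 + 131} = \frac{1}{-73553} = - \frac{1}{73553}$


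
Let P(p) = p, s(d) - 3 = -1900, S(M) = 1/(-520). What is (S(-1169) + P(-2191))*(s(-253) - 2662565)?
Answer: 1517838755151/260 ≈ 5.8378e+9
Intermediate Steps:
S(M) = -1/520
s(d) = -1897 (s(d) = 3 - 1900 = -1897)
(S(-1169) + P(-2191))*(s(-253) - 2662565) = (-1/520 - 2191)*(-1897 - 2662565) = -1139321/520*(-2664462) = 1517838755151/260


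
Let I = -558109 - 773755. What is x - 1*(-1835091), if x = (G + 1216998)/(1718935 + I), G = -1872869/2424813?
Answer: 1722373105943541298/938574792723 ≈ 1.8351e+6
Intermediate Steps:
I = -1331864
G = -1872869/2424813 (G = -1872869*1/2424813 = -1872869/2424813 ≈ -0.77238)
x = 2950990698505/938574792723 (x = (-1872869/2424813 + 1216998)/(1718935 - 1331864) = (2950990698505/2424813)/387071 = (2950990698505/2424813)*(1/387071) = 2950990698505/938574792723 ≈ 3.1441)
x - 1*(-1835091) = 2950990698505/938574792723 - 1*(-1835091) = 2950990698505/938574792723 + 1835091 = 1722373105943541298/938574792723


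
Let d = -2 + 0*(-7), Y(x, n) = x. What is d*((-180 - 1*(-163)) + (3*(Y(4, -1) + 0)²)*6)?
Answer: -542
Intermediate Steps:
d = -2 (d = -2 + 0 = -2)
d*((-180 - 1*(-163)) + (3*(Y(4, -1) + 0)²)*6) = -2*((-180 - 1*(-163)) + (3*(4 + 0)²)*6) = -2*((-180 + 163) + (3*4²)*6) = -2*(-17 + (3*16)*6) = -2*(-17 + 48*6) = -2*(-17 + 288) = -2*271 = -542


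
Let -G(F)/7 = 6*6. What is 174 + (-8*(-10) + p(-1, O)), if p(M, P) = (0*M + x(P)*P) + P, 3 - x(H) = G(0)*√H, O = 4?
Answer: 2286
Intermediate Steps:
G(F) = -252 (G(F) = -42*6 = -7*36 = -252)
x(H) = 3 + 252*√H (x(H) = 3 - (-252)*√H = 3 + 252*√H)
p(M, P) = P + P*(3 + 252*√P) (p(M, P) = (0*M + (3 + 252*√P)*P) + P = (0 + P*(3 + 252*√P)) + P = P*(3 + 252*√P) + P = P + P*(3 + 252*√P))
174 + (-8*(-10) + p(-1, O)) = 174 + (-8*(-10) + (4*4 + 252*4^(3/2))) = 174 + (80 + (16 + 252*8)) = 174 + (80 + (16 + 2016)) = 174 + (80 + 2032) = 174 + 2112 = 2286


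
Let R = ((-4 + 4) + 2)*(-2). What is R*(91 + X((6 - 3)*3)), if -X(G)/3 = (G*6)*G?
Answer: 5468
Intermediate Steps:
R = -4 (R = (0 + 2)*(-2) = 2*(-2) = -4)
X(G) = -18*G² (X(G) = -3*G*6*G = -3*6*G*G = -18*G²)
R*(91 + X((6 - 3)*3)) = -4*(91 - 18*9*(6 - 3)²) = -4*(91 - 18*(3*3)²) = -4*(91 - 18*9²) = -4*(91 - 18*81) = -4*(91 - 1458) = -4*(-1367) = 5468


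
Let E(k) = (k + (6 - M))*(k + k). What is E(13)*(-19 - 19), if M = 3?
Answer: -15808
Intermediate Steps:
E(k) = 2*k*(3 + k) (E(k) = (k + (6 - 1*3))*(k + k) = (k + (6 - 3))*(2*k) = (k + 3)*(2*k) = (3 + k)*(2*k) = 2*k*(3 + k))
E(13)*(-19 - 19) = (2*13*(3 + 13))*(-19 - 19) = (2*13*16)*(-38) = 416*(-38) = -15808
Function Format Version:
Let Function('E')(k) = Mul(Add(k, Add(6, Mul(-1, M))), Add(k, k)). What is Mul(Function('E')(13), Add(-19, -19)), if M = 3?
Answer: -15808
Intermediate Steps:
Function('E')(k) = Mul(2, k, Add(3, k)) (Function('E')(k) = Mul(Add(k, Add(6, Mul(-1, 3))), Add(k, k)) = Mul(Add(k, Add(6, -3)), Mul(2, k)) = Mul(Add(k, 3), Mul(2, k)) = Mul(Add(3, k), Mul(2, k)) = Mul(2, k, Add(3, k)))
Mul(Function('E')(13), Add(-19, -19)) = Mul(Mul(2, 13, Add(3, 13)), Add(-19, -19)) = Mul(Mul(2, 13, 16), -38) = Mul(416, -38) = -15808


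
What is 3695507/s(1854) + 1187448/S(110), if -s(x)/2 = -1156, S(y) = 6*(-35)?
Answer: -328220551/80920 ≈ -4056.1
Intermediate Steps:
S(y) = -210
s(x) = 2312 (s(x) = -2*(-1156) = 2312)
3695507/s(1854) + 1187448/S(110) = 3695507/2312 + 1187448/(-210) = 3695507*(1/2312) + 1187448*(-1/210) = 3695507/2312 - 197908/35 = -328220551/80920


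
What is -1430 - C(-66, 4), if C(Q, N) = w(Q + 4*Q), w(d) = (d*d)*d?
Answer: 35935570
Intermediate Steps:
w(d) = d³ (w(d) = d²*d = d³)
C(Q, N) = 125*Q³ (C(Q, N) = (Q + 4*Q)³ = (5*Q)³ = 125*Q³)
-1430 - C(-66, 4) = -1430 - 125*(-66)³ = -1430 - 125*(-287496) = -1430 - 1*(-35937000) = -1430 + 35937000 = 35935570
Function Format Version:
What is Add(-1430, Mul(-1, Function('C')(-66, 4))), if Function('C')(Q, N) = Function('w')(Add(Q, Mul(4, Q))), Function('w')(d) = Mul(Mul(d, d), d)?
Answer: 35935570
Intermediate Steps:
Function('w')(d) = Pow(d, 3) (Function('w')(d) = Mul(Pow(d, 2), d) = Pow(d, 3))
Function('C')(Q, N) = Mul(125, Pow(Q, 3)) (Function('C')(Q, N) = Pow(Add(Q, Mul(4, Q)), 3) = Pow(Mul(5, Q), 3) = Mul(125, Pow(Q, 3)))
Add(-1430, Mul(-1, Function('C')(-66, 4))) = Add(-1430, Mul(-1, Mul(125, Pow(-66, 3)))) = Add(-1430, Mul(-1, Mul(125, -287496))) = Add(-1430, Mul(-1, -35937000)) = Add(-1430, 35937000) = 35935570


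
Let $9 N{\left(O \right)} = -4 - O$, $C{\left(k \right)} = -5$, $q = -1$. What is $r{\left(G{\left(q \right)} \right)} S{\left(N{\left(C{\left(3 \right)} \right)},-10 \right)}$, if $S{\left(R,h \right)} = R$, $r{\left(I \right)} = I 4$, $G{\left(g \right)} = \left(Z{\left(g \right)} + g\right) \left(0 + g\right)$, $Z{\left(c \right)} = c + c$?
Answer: $\frac{4}{3} \approx 1.3333$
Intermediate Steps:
$Z{\left(c \right)} = 2 c$
$G{\left(g \right)} = 3 g^{2}$ ($G{\left(g \right)} = \left(2 g + g\right) \left(0 + g\right) = 3 g g = 3 g^{2}$)
$N{\left(O \right)} = - \frac{4}{9} - \frac{O}{9}$ ($N{\left(O \right)} = \frac{-4 - O}{9} = - \frac{4}{9} - \frac{O}{9}$)
$r{\left(I \right)} = 4 I$
$r{\left(G{\left(q \right)} \right)} S{\left(N{\left(C{\left(3 \right)} \right)},-10 \right)} = 4 \cdot 3 \left(-1\right)^{2} \left(- \frac{4}{9} - - \frac{5}{9}\right) = 4 \cdot 3 \cdot 1 \left(- \frac{4}{9} + \frac{5}{9}\right) = 4 \cdot 3 \cdot \frac{1}{9} = 12 \cdot \frac{1}{9} = \frac{4}{3}$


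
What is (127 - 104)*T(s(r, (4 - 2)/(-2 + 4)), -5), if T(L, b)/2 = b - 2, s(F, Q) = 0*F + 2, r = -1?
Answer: -322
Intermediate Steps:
s(F, Q) = 2 (s(F, Q) = 0 + 2 = 2)
T(L, b) = -4 + 2*b (T(L, b) = 2*(b - 2) = 2*(-2 + b) = -4 + 2*b)
(127 - 104)*T(s(r, (4 - 2)/(-2 + 4)), -5) = (127 - 104)*(-4 + 2*(-5)) = 23*(-4 - 10) = 23*(-14) = -322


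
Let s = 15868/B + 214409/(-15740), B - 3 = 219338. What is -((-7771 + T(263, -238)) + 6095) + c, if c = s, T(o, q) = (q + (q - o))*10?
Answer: 31252927342291/3452427340 ≈ 9052.5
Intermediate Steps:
B = 219341 (B = 3 + 219338 = 219341)
s = -46778922149/3452427340 (s = 15868/219341 + 214409/(-15740) = 15868*(1/219341) + 214409*(-1/15740) = 15868/219341 - 214409/15740 = -46778922149/3452427340 ≈ -13.550)
T(o, q) = -10*o + 20*q (T(o, q) = (-o + 2*q)*10 = -10*o + 20*q)
c = -46778922149/3452427340 ≈ -13.550
-((-7771 + T(263, -238)) + 6095) + c = -((-7771 + (-10*263 + 20*(-238))) + 6095) - 46778922149/3452427340 = -((-7771 + (-2630 - 4760)) + 6095) - 46778922149/3452427340 = -((-7771 - 7390) + 6095) - 46778922149/3452427340 = -(-15161 + 6095) - 46778922149/3452427340 = -1*(-9066) - 46778922149/3452427340 = 9066 - 46778922149/3452427340 = 31252927342291/3452427340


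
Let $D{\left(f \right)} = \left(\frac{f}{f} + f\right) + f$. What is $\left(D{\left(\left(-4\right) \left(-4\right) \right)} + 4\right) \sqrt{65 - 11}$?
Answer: $111 \sqrt{6} \approx 271.89$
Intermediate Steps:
$D{\left(f \right)} = 1 + 2 f$ ($D{\left(f \right)} = \left(1 + f\right) + f = 1 + 2 f$)
$\left(D{\left(\left(-4\right) \left(-4\right) \right)} + 4\right) \sqrt{65 - 11} = \left(\left(1 + 2 \left(\left(-4\right) \left(-4\right)\right)\right) + 4\right) \sqrt{65 - 11} = \left(\left(1 + 2 \cdot 16\right) + 4\right) \sqrt{54} = \left(\left(1 + 32\right) + 4\right) 3 \sqrt{6} = \left(33 + 4\right) 3 \sqrt{6} = 37 \cdot 3 \sqrt{6} = 111 \sqrt{6}$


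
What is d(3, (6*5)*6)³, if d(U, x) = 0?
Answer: 0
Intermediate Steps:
d(3, (6*5)*6)³ = 0³ = 0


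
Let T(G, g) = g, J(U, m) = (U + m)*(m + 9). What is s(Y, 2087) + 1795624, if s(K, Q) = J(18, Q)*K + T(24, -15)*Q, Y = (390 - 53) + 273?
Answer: 2693133119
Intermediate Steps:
J(U, m) = (9 + m)*(U + m) (J(U, m) = (U + m)*(9 + m) = (9 + m)*(U + m))
Y = 610 (Y = 337 + 273 = 610)
s(K, Q) = -15*Q + K*(162 + Q² + 27*Q) (s(K, Q) = (Q² + 9*18 + 9*Q + 18*Q)*K - 15*Q = (Q² + 162 + 9*Q + 18*Q)*K - 15*Q = (162 + Q² + 27*Q)*K - 15*Q = K*(162 + Q² + 27*Q) - 15*Q = -15*Q + K*(162 + Q² + 27*Q))
s(Y, 2087) + 1795624 = (-15*2087 + 610*(162 + 2087² + 27*2087)) + 1795624 = (-31305 + 610*(162 + 4355569 + 56349)) + 1795624 = (-31305 + 610*4412080) + 1795624 = (-31305 + 2691368800) + 1795624 = 2691337495 + 1795624 = 2693133119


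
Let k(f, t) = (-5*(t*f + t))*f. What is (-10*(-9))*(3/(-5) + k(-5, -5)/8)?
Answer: 5571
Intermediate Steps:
k(f, t) = f*(-5*t - 5*f*t) (k(f, t) = (-5*(f*t + t))*f = (-5*(t + f*t))*f = (-5*t - 5*f*t)*f = f*(-5*t - 5*f*t))
(-10*(-9))*(3/(-5) + k(-5, -5)/8) = (-10*(-9))*(3/(-5) - 5*(-5)*(-5)*(1 - 5)/8) = 90*(3*(-⅕) - 5*(-5)*(-5)*(-4)*(⅛)) = 90*(-⅗ + 500*(⅛)) = 90*(-⅗ + 125/2) = 90*(619/10) = 5571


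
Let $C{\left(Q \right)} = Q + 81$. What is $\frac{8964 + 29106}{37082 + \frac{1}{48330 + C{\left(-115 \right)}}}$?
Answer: $\frac{1838628720}{1790912273} \approx 1.0266$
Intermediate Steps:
$C{\left(Q \right)} = 81 + Q$
$\frac{8964 + 29106}{37082 + \frac{1}{48330 + C{\left(-115 \right)}}} = \frac{8964 + 29106}{37082 + \frac{1}{48330 + \left(81 - 115\right)}} = \frac{38070}{37082 + \frac{1}{48330 - 34}} = \frac{38070}{37082 + \frac{1}{48296}} = \frac{38070}{\frac{1790912273}{48296}} = 38070 \cdot \frac{48296}{1790912273} = \frac{1838628720}{1790912273}$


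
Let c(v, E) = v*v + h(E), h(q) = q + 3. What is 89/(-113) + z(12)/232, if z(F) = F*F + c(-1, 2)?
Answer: -1849/13108 ≈ -0.14106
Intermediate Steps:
h(q) = 3 + q
c(v, E) = 3 + E + v² (c(v, E) = v*v + (3 + E) = v² + (3 + E) = 3 + E + v²)
z(F) = 6 + F² (z(F) = F*F + (3 + 2 + (-1)²) = F² + (3 + 2 + 1) = F² + 6 = 6 + F²)
89/(-113) + z(12)/232 = 89/(-113) + (6 + 12²)/232 = 89*(-1/113) + (6 + 144)*(1/232) = -89/113 + 150*(1/232) = -89/113 + 75/116 = -1849/13108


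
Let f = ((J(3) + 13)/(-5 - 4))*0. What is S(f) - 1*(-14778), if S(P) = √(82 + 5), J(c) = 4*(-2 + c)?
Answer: 14778 + √87 ≈ 14787.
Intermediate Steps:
J(c) = -8 + 4*c
f = 0 (f = (((-8 + 4*3) + 13)/(-5 - 4))*0 = (((-8 + 12) + 13)/(-9))*0 = ((4 + 13)*(-⅑))*0 = (17*(-⅑))*0 = -17/9*0 = 0)
S(P) = √87
S(f) - 1*(-14778) = √87 - 1*(-14778) = √87 + 14778 = 14778 + √87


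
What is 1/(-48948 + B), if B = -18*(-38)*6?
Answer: -1/44844 ≈ -2.2300e-5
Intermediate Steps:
B = 4104 (B = 684*6 = 4104)
1/(-48948 + B) = 1/(-48948 + 4104) = 1/(-44844) = -1/44844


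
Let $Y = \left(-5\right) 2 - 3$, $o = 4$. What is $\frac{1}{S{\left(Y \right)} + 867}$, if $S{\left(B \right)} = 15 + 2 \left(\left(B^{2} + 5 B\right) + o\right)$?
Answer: $\frac{1}{1098} \approx 0.00091075$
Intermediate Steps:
$Y = -13$ ($Y = -10 - 3 = -13$)
$S{\left(B \right)} = 23 + 2 B^{2} + 10 B$ ($S{\left(B \right)} = 15 + 2 \left(\left(B^{2} + 5 B\right) + 4\right) = 15 + 2 \left(4 + B^{2} + 5 B\right) = 15 + \left(8 + 2 B^{2} + 10 B\right) = 23 + 2 B^{2} + 10 B$)
$\frac{1}{S{\left(Y \right)} + 867} = \frac{1}{\left(23 + 2 \left(-13\right)^{2} + 10 \left(-13\right)\right) + 867} = \frac{1}{\left(23 + 2 \cdot 169 - 130\right) + 867} = \frac{1}{\left(23 + 338 - 130\right) + 867} = \frac{1}{231 + 867} = \frac{1}{1098}$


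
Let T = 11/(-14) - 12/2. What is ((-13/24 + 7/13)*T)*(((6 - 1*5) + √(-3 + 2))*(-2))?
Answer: -95/2184 - 95*I/2184 ≈ -0.043498 - 0.043498*I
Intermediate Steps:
T = -95/14 (T = 11*(-1/14) - 12*½ = -11/14 - 6 = -95/14 ≈ -6.7857)
((-13/24 + 7/13)*T)*(((6 - 1*5) + √(-3 + 2))*(-2)) = ((-13/24 + 7/13)*(-95/14))*(((6 - 1*5) + √(-3 + 2))*(-2)) = ((-13*1/24 + 7*(1/13))*(-95/14))*(((6 - 5) + √(-1))*(-2)) = ((-13/24 + 7/13)*(-95/14))*((1 + I)*(-2)) = (-1/312*(-95/14))*(-2 - 2*I) = 95*(-2 - 2*I)/4368 = -95/2184 - 95*I/2184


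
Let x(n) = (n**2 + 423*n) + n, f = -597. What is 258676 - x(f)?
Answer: 155395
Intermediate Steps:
x(n) = n**2 + 424*n
258676 - x(f) = 258676 - (-597)*(424 - 597) = 258676 - (-597)*(-173) = 258676 - 1*103281 = 258676 - 103281 = 155395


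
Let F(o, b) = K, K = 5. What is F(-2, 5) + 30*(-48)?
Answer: -1435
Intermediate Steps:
F(o, b) = 5
F(-2, 5) + 30*(-48) = 5 + 30*(-48) = 5 - 1440 = -1435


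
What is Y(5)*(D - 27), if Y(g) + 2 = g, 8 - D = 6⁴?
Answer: -3945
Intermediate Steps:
D = -1288 (D = 8 - 1*6⁴ = 8 - 1*1296 = 8 - 1296 = -1288)
Y(g) = -2 + g
Y(5)*(D - 27) = (-2 + 5)*(-1288 - 27) = 3*(-1315) = -3945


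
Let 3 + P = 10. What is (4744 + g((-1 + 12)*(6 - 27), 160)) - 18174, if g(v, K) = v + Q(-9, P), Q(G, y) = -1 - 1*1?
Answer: -13663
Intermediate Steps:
P = 7 (P = -3 + 10 = 7)
Q(G, y) = -2 (Q(G, y) = -1 - 1 = -2)
g(v, K) = -2 + v (g(v, K) = v - 2 = -2 + v)
(4744 + g((-1 + 12)*(6 - 27), 160)) - 18174 = (4744 + (-2 + (-1 + 12)*(6 - 27))) - 18174 = (4744 + (-2 + 11*(-21))) - 18174 = (4744 + (-2 - 231)) - 18174 = (4744 - 233) - 18174 = 4511 - 18174 = -13663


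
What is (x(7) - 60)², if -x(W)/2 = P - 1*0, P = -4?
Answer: 2704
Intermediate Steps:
x(W) = 8 (x(W) = -2*(-4 - 1*0) = -2*(-4 + 0) = -2*(-4) = 8)
(x(7) - 60)² = (8 - 60)² = (-52)² = 2704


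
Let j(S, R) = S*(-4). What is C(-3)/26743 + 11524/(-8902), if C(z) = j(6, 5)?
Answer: -154199990/119033093 ≈ -1.2954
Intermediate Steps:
j(S, R) = -4*S
C(z) = -24 (C(z) = -4*6 = -24)
C(-3)/26743 + 11524/(-8902) = -24/26743 + 11524/(-8902) = -24*1/26743 + 11524*(-1/8902) = -24/26743 - 5762/4451 = -154199990/119033093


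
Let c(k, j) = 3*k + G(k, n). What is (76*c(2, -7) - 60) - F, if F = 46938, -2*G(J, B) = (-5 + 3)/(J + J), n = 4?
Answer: -46523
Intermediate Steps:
G(J, B) = 1/(2*J) (G(J, B) = -(-5 + 3)/(2*(J + J)) = -(-1)/(2*J) = 1/(2*J))
c(k, j) = 1/(2*k) + 3*k (c(k, j) = 3*k + 1/(2*k) = 1/(2*k) + 3*k)
(76*c(2, -7) - 60) - F = (76*((½)/2 + 3*2) - 60) - 1*46938 = (76*((½)*(½) + 6) - 60) - 46938 = (76*(¼ + 6) - 60) - 46938 = (76*(25/4) - 60) - 46938 = (475 - 60) - 46938 = 415 - 46938 = -46523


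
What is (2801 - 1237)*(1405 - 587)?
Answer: 1279352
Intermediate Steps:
(2801 - 1237)*(1405 - 587) = 1564*818 = 1279352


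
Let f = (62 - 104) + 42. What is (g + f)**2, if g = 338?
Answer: 114244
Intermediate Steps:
f = 0 (f = -42 + 42 = 0)
(g + f)**2 = (338 + 0)**2 = 338**2 = 114244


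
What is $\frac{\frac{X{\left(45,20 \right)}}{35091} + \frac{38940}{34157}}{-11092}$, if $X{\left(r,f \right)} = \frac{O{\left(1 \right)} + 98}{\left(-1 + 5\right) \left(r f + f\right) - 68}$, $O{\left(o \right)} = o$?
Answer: $- \frac{548399716447}{5335689607307472} \approx -0.00010278$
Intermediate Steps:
$X{\left(r,f \right)} = \frac{99}{-68 + 4 f + 4 f r}$ ($X{\left(r,f \right)} = \frac{1 + 98}{\left(-1 + 5\right) \left(r f + f\right) - 68} = \frac{99}{4 \left(f r + f\right) - 68} = \frac{99}{4 \left(f + f r\right) - 68} = \frac{99}{\left(4 f + 4 f r\right) - 68} = \frac{99}{-68 + 4 f + 4 f r}$)
$\frac{\frac{X{\left(45,20 \right)}}{35091} + \frac{38940}{34157}}{-11092} = \frac{\frac{\frac{99}{4} \frac{1}{-17 + 20 + 20 \cdot 45}}{35091} + \frac{38940}{34157}}{-11092} = \left(\frac{99}{4 \left(-17 + 20 + 900\right)} \frac{1}{35091} + 38940 \cdot \frac{1}{34157}\right) \left(- \frac{1}{11092}\right) = \left(\frac{99}{4 \cdot 903} \cdot \frac{1}{35091} + \frac{38940}{34157}\right) \left(- \frac{1}{11092}\right) = \left(\frac{99}{4} \cdot \frac{1}{903} \cdot \frac{1}{35091} + \frac{38940}{34157}\right) \left(- \frac{1}{11092}\right) = \left(\frac{33}{1204} \cdot \frac{1}{35091} + \frac{38940}{34157}\right) \left(- \frac{1}{11092}\right) = \left(\frac{11}{14083188} + \frac{38940}{34157}\right) \left(- \frac{1}{11092}\right) = \frac{548399716447}{481039452516} \left(- \frac{1}{11092}\right) = - \frac{548399716447}{5335689607307472}$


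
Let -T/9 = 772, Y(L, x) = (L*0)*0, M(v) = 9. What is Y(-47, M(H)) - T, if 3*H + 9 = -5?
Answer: 6948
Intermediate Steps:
H = -14/3 (H = -3 + (1/3)*(-5) = -3 - 5/3 = -14/3 ≈ -4.6667)
Y(L, x) = 0 (Y(L, x) = 0*0 = 0)
T = -6948 (T = -9*772 = -6948)
Y(-47, M(H)) - T = 0 - 1*(-6948) = 0 + 6948 = 6948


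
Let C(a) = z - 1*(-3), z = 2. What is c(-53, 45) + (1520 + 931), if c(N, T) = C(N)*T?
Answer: 2676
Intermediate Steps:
C(a) = 5 (C(a) = 2 - 1*(-3) = 2 + 3 = 5)
c(N, T) = 5*T
c(-53, 45) + (1520 + 931) = 5*45 + (1520 + 931) = 225 + 2451 = 2676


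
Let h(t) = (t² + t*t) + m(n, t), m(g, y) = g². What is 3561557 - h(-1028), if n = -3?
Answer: 1447980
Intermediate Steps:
h(t) = 9 + 2*t² (h(t) = (t² + t*t) + (-3)² = (t² + t²) + 9 = 2*t² + 9 = 9 + 2*t²)
3561557 - h(-1028) = 3561557 - (9 + 2*(-1028)²) = 3561557 - (9 + 2*1056784) = 3561557 - (9 + 2113568) = 3561557 - 1*2113577 = 3561557 - 2113577 = 1447980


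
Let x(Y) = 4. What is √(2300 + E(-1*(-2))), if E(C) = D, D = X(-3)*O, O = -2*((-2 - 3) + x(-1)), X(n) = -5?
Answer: √2290 ≈ 47.854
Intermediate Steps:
O = 2 (O = -2*((-2 - 3) + 4) = -2*(-5 + 4) = -2*(-1) = 2)
D = -10 (D = -5*2 = -10)
E(C) = -10
√(2300 + E(-1*(-2))) = √(2300 - 10) = √2290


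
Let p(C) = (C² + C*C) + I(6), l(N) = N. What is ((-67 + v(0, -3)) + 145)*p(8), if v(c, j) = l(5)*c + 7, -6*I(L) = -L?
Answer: 10965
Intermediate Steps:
I(L) = L/6 (I(L) = -(-1)*L/6 = L/6)
v(c, j) = 7 + 5*c (v(c, j) = 5*c + 7 = 7 + 5*c)
p(C) = 1 + 2*C² (p(C) = (C² + C*C) + (⅙)*6 = (C² + C²) + 1 = 2*C² + 1 = 1 + 2*C²)
((-67 + v(0, -3)) + 145)*p(8) = ((-67 + (7 + 5*0)) + 145)*(1 + 2*8²) = ((-67 + (7 + 0)) + 145)*(1 + 2*64) = ((-67 + 7) + 145)*(1 + 128) = (-60 + 145)*129 = 85*129 = 10965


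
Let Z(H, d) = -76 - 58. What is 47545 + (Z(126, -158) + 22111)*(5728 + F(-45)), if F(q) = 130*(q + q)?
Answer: -131199099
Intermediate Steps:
Z(H, d) = -134
F(q) = 260*q (F(q) = 130*(2*q) = 260*q)
47545 + (Z(126, -158) + 22111)*(5728 + F(-45)) = 47545 + (-134 + 22111)*(5728 + 260*(-45)) = 47545 + 21977*(5728 - 11700) = 47545 + 21977*(-5972) = 47545 - 131246644 = -131199099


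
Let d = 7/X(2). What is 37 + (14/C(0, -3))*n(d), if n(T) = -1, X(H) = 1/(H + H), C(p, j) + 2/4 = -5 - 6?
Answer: 879/23 ≈ 38.217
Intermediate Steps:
C(p, j) = -23/2 (C(p, j) = -1/2 + (-5 - 6) = -1/2 - 11 = -23/2)
X(H) = 1/(2*H)
d = 28 (d = 7/(((1/2)/2)) = 7/(((1/2)*(1/2))) = 7/(1/4) = 7*4 = 28)
37 + (14/C(0, -3))*n(d) = 37 + (14/(-23/2))*(-1) = 37 + (14*(-2/23))*(-1) = 37 - 28/23*(-1) = 37 + 28/23 = 879/23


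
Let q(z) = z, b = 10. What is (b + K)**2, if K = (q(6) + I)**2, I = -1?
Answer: 1225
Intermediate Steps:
K = 25 (K = (6 - 1)**2 = 5**2 = 25)
(b + K)**2 = (10 + 25)**2 = 35**2 = 1225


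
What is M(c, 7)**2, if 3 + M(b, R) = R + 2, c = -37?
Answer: 36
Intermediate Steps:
M(b, R) = -1 + R (M(b, R) = -3 + (R + 2) = -3 + (2 + R) = -1 + R)
M(c, 7)**2 = (-1 + 7)**2 = 6**2 = 36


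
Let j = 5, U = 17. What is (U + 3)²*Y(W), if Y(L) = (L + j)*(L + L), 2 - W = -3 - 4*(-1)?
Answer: 4800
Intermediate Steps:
W = 1 (W = 2 - (-3 - 4*(-1)) = 2 - (-3 + 4) = 2 - 1*1 = 2 - 1 = 1)
Y(L) = 2*L*(5 + L) (Y(L) = (L + 5)*(L + L) = (5 + L)*(2*L) = 2*L*(5 + L))
(U + 3)²*Y(W) = (17 + 3)²*(2*1*(5 + 1)) = 20²*(2*1*6) = 400*12 = 4800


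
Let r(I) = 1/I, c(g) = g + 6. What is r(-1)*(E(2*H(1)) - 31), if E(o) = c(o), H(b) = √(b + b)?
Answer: 25 - 2*√2 ≈ 22.172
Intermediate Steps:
H(b) = √2*√b (H(b) = √(2*b) = √2*√b)
c(g) = 6 + g
E(o) = 6 + o
r(-1)*(E(2*H(1)) - 31) = ((6 + 2*(√2*√1)) - 31)/(-1) = -((6 + 2*(√2*1)) - 31) = -((6 + 2*√2) - 31) = -(-25 + 2*√2) = 25 - 2*√2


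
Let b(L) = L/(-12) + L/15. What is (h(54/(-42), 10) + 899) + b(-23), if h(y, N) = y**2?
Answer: 2649047/2940 ≈ 901.04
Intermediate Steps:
b(L) = -L/60 (b(L) = L*(-1/12) + L*(1/15) = -L/12 + L/15 = -L/60)
(h(54/(-42), 10) + 899) + b(-23) = ((54/(-42))**2 + 899) - 1/60*(-23) = ((54*(-1/42))**2 + 899) + 23/60 = ((-9/7)**2 + 899) + 23/60 = (81/49 + 899) + 23/60 = 44132/49 + 23/60 = 2649047/2940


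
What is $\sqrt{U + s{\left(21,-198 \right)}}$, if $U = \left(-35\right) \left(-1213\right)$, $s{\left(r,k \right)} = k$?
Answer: $\sqrt{42257} \approx 205.56$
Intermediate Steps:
$U = 42455$
$\sqrt{U + s{\left(21,-198 \right)}} = \sqrt{42455 - 198} = \sqrt{42257}$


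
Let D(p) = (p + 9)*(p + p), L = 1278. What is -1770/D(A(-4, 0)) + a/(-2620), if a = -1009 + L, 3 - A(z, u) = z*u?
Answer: -48508/1965 ≈ -24.686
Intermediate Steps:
A(z, u) = 3 - u*z (A(z, u) = 3 - z*u = 3 - u*z)
a = 269 (a = -1009 + 1278 = 269)
D(p) = 2*p*(9 + p) (D(p) = (9 + p)*(2*p) = 2*p*(9 + p))
-1770/D(A(-4, 0)) + a/(-2620) = -1770*1/(2*(3 - 1*0*(-4))*(9 + (3 - 1*0*(-4)))) + 269/(-2620) = -1770*1/(2*(3 + 0)*(9 + (3 + 0))) + 269*(-1/2620) = -1770*1/(6*(9 + 3)) - 269/2620 = -1770/(2*3*12) - 269/2620 = -1770/72 - 269/2620 = -1770*1/72 - 269/2620 = -295/12 - 269/2620 = -48508/1965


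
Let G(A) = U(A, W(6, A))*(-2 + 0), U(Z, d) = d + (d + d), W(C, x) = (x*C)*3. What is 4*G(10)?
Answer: -4320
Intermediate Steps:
W(C, x) = 3*C*x (W(C, x) = (C*x)*3 = 3*C*x)
U(Z, d) = 3*d (U(Z, d) = d + 2*d = 3*d)
G(A) = -108*A (G(A) = (3*(3*6*A))*(-2 + 0) = (3*(18*A))*(-2) = (54*A)*(-2) = -108*A)
4*G(10) = 4*(-108*10) = 4*(-1080) = -4320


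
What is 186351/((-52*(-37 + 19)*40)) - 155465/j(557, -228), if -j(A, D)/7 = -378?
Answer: -295973603/5503680 ≈ -53.777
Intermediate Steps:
j(A, D) = 2646 (j(A, D) = -7*(-378) = 2646)
186351/((-52*(-37 + 19)*40)) - 155465/j(557, -228) = 186351/((-52*(-37 + 19)*40)) - 155465/2646 = 186351/((-52*(-18)*40)) - 155465*1/2646 = 186351/((936*40)) - 155465/2646 = 186351/37440 - 155465/2646 = 186351*(1/37440) - 155465/2646 = 62117/12480 - 155465/2646 = -295973603/5503680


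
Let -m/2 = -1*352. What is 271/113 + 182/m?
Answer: 105675/39776 ≈ 2.6568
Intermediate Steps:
m = 704 (m = -(-2)*352 = -2*(-352) = 704)
271/113 + 182/m = 271/113 + 182/704 = 271*(1/113) + 182*(1/704) = 271/113 + 91/352 = 105675/39776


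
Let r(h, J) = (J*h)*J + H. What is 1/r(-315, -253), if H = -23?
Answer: -1/20162858 ≈ -4.9596e-8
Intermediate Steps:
r(h, J) = -23 + h*J² (r(h, J) = (J*h)*J - 23 = h*J² - 23 = -23 + h*J²)
1/r(-315, -253) = 1/(-23 - 315*(-253)²) = 1/(-23 - 315*64009) = 1/(-23 - 20162835) = 1/(-20162858) = -1/20162858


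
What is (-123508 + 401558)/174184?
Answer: 139025/87092 ≈ 1.5963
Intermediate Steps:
(-123508 + 401558)/174184 = 278050*(1/174184) = 139025/87092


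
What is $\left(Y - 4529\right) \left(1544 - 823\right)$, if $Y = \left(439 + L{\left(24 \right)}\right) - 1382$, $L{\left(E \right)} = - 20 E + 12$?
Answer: $-4282740$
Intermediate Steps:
$L{\left(E \right)} = 12 - 20 E$
$Y = -1411$ ($Y = \left(439 + \left(12 - 480\right)\right) - 1382 = \left(439 - 468\right) - 1382 = -29 - 1382 = -1411$)
$\left(Y - 4529\right) \left(1544 - 823\right) = \left(-1411 - 4529\right) \left(1544 - 823\right) = \left(-5940\right) 721 = -4282740$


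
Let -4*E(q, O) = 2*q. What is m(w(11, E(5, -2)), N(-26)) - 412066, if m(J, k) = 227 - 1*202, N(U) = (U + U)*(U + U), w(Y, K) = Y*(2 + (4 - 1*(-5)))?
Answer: -412041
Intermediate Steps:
E(q, O) = -q/2
w(Y, K) = 11*Y (w(Y, K) = Y*(2 + (4 + 5)) = Y*(2 + 9) = Y*11 = 11*Y)
N(U) = 4*U**2 (N(U) = (2*U)*(2*U) = 4*U**2)
m(J, k) = 25 (m(J, k) = 227 - 202 = 25)
m(w(11, E(5, -2)), N(-26)) - 412066 = 25 - 412066 = -412041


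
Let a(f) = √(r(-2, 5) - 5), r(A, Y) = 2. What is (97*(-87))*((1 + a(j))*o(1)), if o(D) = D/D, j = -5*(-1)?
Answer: -8439 - 8439*I*√3 ≈ -8439.0 - 14617.0*I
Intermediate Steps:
j = 5
a(f) = I*√3 (a(f) = √(2 - 5) = √(-3) = I*√3)
o(D) = 1
(97*(-87))*((1 + a(j))*o(1)) = (97*(-87))*((1 + I*√3)*1) = -8439*(1 + I*√3) = -8439 - 8439*I*√3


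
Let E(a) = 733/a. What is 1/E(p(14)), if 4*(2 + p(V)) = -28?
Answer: -9/733 ≈ -0.012278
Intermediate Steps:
p(V) = -9 (p(V) = -2 + (¼)*(-28) = -2 - 7 = -9)
1/E(p(14)) = 1/(733/(-9)) = 1/(733*(-⅑)) = 1/(-733/9) = -9/733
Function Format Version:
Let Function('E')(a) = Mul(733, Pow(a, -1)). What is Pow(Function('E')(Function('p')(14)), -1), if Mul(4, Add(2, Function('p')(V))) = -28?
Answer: Rational(-9, 733) ≈ -0.012278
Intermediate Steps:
Function('p')(V) = -9 (Function('p')(V) = Add(-2, Mul(Rational(1, 4), -28)) = Add(-2, -7) = -9)
Pow(Function('E')(Function('p')(14)), -1) = Pow(Mul(733, Pow(-9, -1)), -1) = Pow(Mul(733, Rational(-1, 9)), -1) = Pow(Rational(-733, 9), -1) = Rational(-9, 733)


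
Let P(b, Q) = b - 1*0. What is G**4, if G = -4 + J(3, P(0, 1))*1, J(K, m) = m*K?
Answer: 256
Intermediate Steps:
P(b, Q) = b (P(b, Q) = b + 0 = b)
J(K, m) = K*m
G = -4 (G = -4 + (3*0)*1 = -4 + 0*1 = -4 + 0 = -4)
G**4 = (-4)**4 = 256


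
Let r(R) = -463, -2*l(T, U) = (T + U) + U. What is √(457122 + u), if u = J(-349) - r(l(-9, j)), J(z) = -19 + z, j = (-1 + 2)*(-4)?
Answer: √457217 ≈ 676.18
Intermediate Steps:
j = -4 (j = 1*(-4) = -4)
l(T, U) = -U - T/2 (l(T, U) = -((T + U) + U)/2 = -(T + 2*U)/2 = -U - T/2)
u = 95 (u = (-19 - 349) - 1*(-463) = -368 + 463 = 95)
√(457122 + u) = √(457122 + 95) = √457217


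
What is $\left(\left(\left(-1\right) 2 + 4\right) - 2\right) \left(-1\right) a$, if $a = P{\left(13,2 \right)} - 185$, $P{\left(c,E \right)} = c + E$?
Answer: $0$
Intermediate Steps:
$P{\left(c,E \right)} = E + c$
$a = -170$ ($a = \left(2 + 13\right) - 185 = 15 - 185 = -170$)
$\left(\left(\left(-1\right) 2 + 4\right) - 2\right) \left(-1\right) a = \left(\left(\left(-1\right) 2 + 4\right) - 2\right) \left(-1\right) \left(-170\right) = \left(\left(-2 + 4\right) - 2\right) \left(-1\right) \left(-170\right) = \left(2 - 2\right) \left(-1\right) \left(-170\right) = 0 \left(-1\right) \left(-170\right) = 0 \left(-170\right) = 0$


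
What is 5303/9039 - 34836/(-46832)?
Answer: 140808175/105828612 ≈ 1.3305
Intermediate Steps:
5303/9039 - 34836/(-46832) = 5303*(1/9039) - 34836*(-1/46832) = 5303/9039 + 8709/11708 = 140808175/105828612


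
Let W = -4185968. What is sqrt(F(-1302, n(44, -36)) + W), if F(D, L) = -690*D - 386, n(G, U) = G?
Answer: I*sqrt(3287974) ≈ 1813.3*I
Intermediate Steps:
F(D, L) = -386 - 690*D
sqrt(F(-1302, n(44, -36)) + W) = sqrt((-386 - 690*(-1302)) - 4185968) = sqrt((-386 + 898380) - 4185968) = sqrt(897994 - 4185968) = sqrt(-3287974) = I*sqrt(3287974)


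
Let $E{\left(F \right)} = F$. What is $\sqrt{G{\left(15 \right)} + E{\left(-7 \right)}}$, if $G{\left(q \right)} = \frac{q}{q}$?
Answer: $i \sqrt{6} \approx 2.4495 i$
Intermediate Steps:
$G{\left(q \right)} = 1$
$\sqrt{G{\left(15 \right)} + E{\left(-7 \right)}} = \sqrt{1 - 7} = \sqrt{-6} = i \sqrt{6}$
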